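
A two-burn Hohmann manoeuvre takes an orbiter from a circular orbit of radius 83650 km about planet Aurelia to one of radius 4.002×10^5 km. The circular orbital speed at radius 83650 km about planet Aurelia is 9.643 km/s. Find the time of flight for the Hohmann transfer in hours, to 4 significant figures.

From the circular-orbit relation v² = μ/r at r = 83650 km: μ = v²r = (9.643)² × 83650 = 7.77840×10^6 km³/s².
Semi-major axis of the transfer orbit: a_t = (83650 + 4.002×10^5)/2 = 2.41925×10^5 km.
Half the transfer-orbit period gives t = π√(a_t³/μ) = 1.3404×10^5 s.
Converting: 1.3404×10^5 s ÷ 3600 s/hour = 37.23 hours.

t = 37.23 hours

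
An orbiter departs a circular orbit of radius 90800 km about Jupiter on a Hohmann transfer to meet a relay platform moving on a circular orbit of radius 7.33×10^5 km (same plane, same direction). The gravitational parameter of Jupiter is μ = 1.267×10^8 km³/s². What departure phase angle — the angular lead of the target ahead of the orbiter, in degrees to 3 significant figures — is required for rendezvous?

φ = 104°

Semi-major axis of the transfer orbit: a_t = (90800 + 7.330×10^5)/2 = 4.119×10^5 km.
The half-period of the transfer ellipse is t = π√(a_t³/μ) = 73781.8 s.
Target angular speed ω₂ = √(μ/r₂³) = 1.79363×10^-5 rad/s.
Angle swept by the target during transfer: ω₂·t = 1.32337 rad = 75.82°.
The orbiter traverses 180° on the transfer ellipse, so the target must lead by 180° − 75.82° = 104°.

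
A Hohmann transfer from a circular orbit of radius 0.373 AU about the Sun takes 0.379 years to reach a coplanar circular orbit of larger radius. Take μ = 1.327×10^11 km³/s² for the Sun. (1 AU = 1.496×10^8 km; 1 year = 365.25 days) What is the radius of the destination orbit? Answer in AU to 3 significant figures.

In km: r₁ = 0.373 × 1.496×10^8 = 5.58008×10^7 km.
Transfer time t = 0.379 years × 365.25 × 86400 s = 1.19603304×10^7 s, and t = π√(a_t³/μ).
So a_t = (μ t²/π²)^(1/3) = (1.327×10^11 × (1.19603304×10^7)² / π²)^(1/3) = 1.2436×10^8 km.
Since a_t = (r₁ + r₂)/2, r₂ = 2a_t − r₁ = 2×1.2436×10^8 − 5.58008×10^7 = 1.929192×10^8 km.
In AU: r₂ = 1.929192×10^8 / 1.496×10^8 = 1.29 AU.

r₂ = 1.29 AU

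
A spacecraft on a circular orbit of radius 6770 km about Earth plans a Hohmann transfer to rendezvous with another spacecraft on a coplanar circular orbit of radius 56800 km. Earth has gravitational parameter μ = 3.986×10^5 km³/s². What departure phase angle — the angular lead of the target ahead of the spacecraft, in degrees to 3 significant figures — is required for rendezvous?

Transfer-ellipse semi-major axis a_t = (r₁ + r₂)/2 = (6770 + 56800)/2 = 31785 km.
Transfer time t = π√(a_t³/μ) = 28198 s.
Target angular speed ω₂ = √(μ/r₂³) = 4.6639×10^-5 rad/s.
Angle swept by the target during transfer: ω₂·t = 1.3151 rad = 75.35°.
Arrival is 180° from departure on the ellipse, so φ = 180° − 75.35° = 105°.

φ = 105°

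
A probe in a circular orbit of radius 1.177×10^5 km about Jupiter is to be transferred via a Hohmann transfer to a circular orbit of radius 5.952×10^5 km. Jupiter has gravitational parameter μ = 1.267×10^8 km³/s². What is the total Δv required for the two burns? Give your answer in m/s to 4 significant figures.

Δv = 15790 m/s

Transfer-ellipse semi-major axis a_t = (r₁ + r₂)/2 = (1.177×10^5 + 5.952×10^5)/2 = 3.5645×10^5 km.
At r₁ the circular-orbit speed is v₁ = √(μ/r₁) = 32.810 km/s.
Transfer-orbit speed at r₁ (vis-viva): v_p = √[μ(2/r₁ − 1/a_t)] = 42.397 km/s.
First burn Δv₁ = |v_p − v₁| = 9.587 km/s.
At r₂, v₂ = √(μ/r₂) = 14.59 km/s.
Transfer-orbit speed at r₂: v_a = √[μ(2/r₂ − 1/a_t)] = 8.384 km/s.
Second burn Δv₂ = |v₂ − v_a| = 6.206 km/s.
Total Δv = Δv₁ + Δv₂ = 15.79 km/s.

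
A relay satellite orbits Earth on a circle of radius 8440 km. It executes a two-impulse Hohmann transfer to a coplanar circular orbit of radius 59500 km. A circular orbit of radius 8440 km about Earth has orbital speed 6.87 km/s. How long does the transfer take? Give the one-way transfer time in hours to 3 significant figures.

From the circular-orbit relation v² = μ/r at r = 8440 km: μ = v²r = (6.87)² × 8440 = 3.98342×10^5 km³/s².
Semi-major axis of the transfer orbit: a_t = (8440 + 59500)/2 = 33970 km.
Transfer time t = π√(a_t³/μ) = π√((33970)³ / 3.98342×10^5) = 31160 s.
Converting: 31160 s ÷ 3600 s/hour = 8.66 hours.

t = 8.66 hours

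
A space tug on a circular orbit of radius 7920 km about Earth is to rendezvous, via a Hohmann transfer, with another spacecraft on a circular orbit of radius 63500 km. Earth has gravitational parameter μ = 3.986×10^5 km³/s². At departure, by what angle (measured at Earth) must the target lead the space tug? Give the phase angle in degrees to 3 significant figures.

φ = 104°

The Hohmann ellipse has a_t = (r₁ + r₂)/2 = 35710 km.
The half-period of the transfer ellipse is t = π√(a_t³/μ) = 33579 s.
Target angular speed ω₂ = √(μ/r₂³) = 3.9456×10^-5 rad/s.
Angle swept by the target during transfer: ω₂·t = 1.3249 rad = 75.91°.
Arrival is 180° from departure on the ellipse, so φ = 180° − 75.91° = 104°.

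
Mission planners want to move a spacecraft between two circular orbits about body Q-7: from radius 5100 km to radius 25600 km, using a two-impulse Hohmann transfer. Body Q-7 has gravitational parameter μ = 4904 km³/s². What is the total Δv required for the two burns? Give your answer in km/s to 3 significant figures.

Transfer-ellipse semi-major axis a_t = (r₁ + r₂)/2 = (5100 + 25600)/2 = 15350 km.
Circular speed at r₁: v₁ = √(μ/r₁) = √(4904/5100) = 0.98060 km/s.
Transfer-orbit speed at r₁ (v² = μ(2/r − 1/a)): v_p = √[μ(2/r₁ − 1/a_t)] = 1.2664 km/s.
First burn Δv₁ = |v_p − v₁| = 0.2858 km/s.
At r₂, v₂ = √(μ/r₂) = 0.4377 km/s.
Transfer-orbit speed at r₂: v_a = √[μ(2/r₂ − 1/a_t)] = 0.2523 km/s.
Second burn Δv₂ = |v₂ − v_a| = 0.1854 km/s.
Δv = Δv₁ + Δv₂ = 0.2858 + 0.1854 = 0.4712 km/s.

Δv = 0.471 km/s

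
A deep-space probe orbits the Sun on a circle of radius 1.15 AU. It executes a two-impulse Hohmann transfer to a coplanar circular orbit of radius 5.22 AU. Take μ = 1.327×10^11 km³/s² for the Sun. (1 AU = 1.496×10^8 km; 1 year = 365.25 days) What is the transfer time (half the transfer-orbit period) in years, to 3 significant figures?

In km: r₁ = 1.15 × 1.496×10^8 = 1.7204×10^8 km; r₂ = 5.22 × 1.496×10^8 = 7.80912×10^8 km.
The Hohmann ellipse has a_t = (r₁ + r₂)/2 = 4.76476×10^8 km.
By Kepler's third law the transfer-orbit period is T = 2π√(a_t³/μ), so t = T/2 = 8.970×10^7 s.
Converting: 8.970×10^7 s ÷ 3.15576×10^7 s/year (365.25 × 86400) = 2.84 years.

t = 2.84 years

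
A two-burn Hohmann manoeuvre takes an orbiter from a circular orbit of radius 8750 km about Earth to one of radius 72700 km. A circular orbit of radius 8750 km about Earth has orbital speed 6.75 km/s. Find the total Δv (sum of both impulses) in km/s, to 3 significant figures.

From the circular-orbit relation v² = μ/r at r = 8750 km: μ = v²r = (6.75)² × 8750 = 3.98672×10^5 km³/s².
Semi-major axis of the transfer orbit: a_t = (8750 + 72700)/2 = 40725 km.
Circular speed at r₁: v₁ = √(μ/r₁) = √(3.98672×10^5/8750) = 6.750 km/s.
Transfer-orbit speed at r₁ (vis-viva equation): v_p = √[μ(2/r₁ − 1/a_t)] = 9.019 km/s.
First burn Δv₁ = |v_p − v₁| = 2.269 km/s.
Circular speed at r₂: v₂ = √(μ/r₂) = 2.3418 km/s.
Transfer-orbit speed at r₂: v_a = √[μ(2/r₂ − 1/a_t)] = 1.0855 km/s.
Second burn Δv₂ = |v₂ − v_a| = 1.256 km/s.
Total Δv = Δv₁ + Δv₂ = 3.525 km/s.

Δv = 3.52 km/s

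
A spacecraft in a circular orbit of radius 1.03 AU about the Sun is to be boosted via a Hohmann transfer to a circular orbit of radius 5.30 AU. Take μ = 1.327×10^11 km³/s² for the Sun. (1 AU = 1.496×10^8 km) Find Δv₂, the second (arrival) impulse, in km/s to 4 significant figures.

In km: r₁ = 1.03 × 1.496×10^8 = 1.54088×10^8 km; r₂ = 5.30 × 1.496×10^8 = 7.9288×10^8 km.
Transfer-ellipse semi-major axis a_t = (r₁ + r₂)/2 = (1.54088×10^8 + 7.9288×10^8)/2 = 4.73484×10^8 km.
Circular speed at r = 7.9288×10^8 km: v_c = √(μ/r) = 12.937 km/s.
Vis-viva on the transfer ellipse at r = 7.9288×10^8 km gives v_t = √[μ(2/r − 1/a_t)] = 7.3801 km/s.
Δv₂ = |v_t − v_c| = |7.3801 − 12.937| = 5.557 km/s.

Δv₂ = 5.557 km/s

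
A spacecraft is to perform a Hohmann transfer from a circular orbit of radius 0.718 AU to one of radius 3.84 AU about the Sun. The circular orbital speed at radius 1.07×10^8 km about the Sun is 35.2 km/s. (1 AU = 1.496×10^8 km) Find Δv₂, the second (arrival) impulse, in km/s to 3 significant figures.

From the circular-orbit relation v² = μ/r at r = 1.07×10^8 km: μ = v²r = (35.2)² × 1.07×10^8 = 1.32577×10^11 km³/s².
In km: r₁ = 0.718 × 1.496×10^8 = 1.074128×10^8 km; r₂ = 3.84 × 1.496×10^8 = 5.74464×10^8 km.
Semi-major axis of the transfer orbit: a_t = (1.074128×10^8 + 5.74464×10^8)/2 = 3.409384×10^8 km.
On the circular orbit at r = 5.74464×10^8 km, v_c = √(μ/r) = 15.192 km/s.
Vis-viva on the transfer ellipse at r = 5.74464×10^8 km gives v_t = √[μ(2/r − 1/a_t)] = 8.5269 km/s.
Δv₂ = |v_t − v_c| = |8.5269 − 15.192| = 6.665 km/s.

Δv₂ = 6.66 km/s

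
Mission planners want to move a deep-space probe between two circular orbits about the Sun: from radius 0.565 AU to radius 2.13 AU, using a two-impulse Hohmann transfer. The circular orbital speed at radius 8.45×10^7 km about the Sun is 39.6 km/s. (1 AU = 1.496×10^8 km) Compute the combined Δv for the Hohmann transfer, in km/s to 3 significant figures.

Δv = 17.4 km/s

From the circular-orbit relation v² = μ/r at r = 8.45×10^7 km: μ = v²r = (39.6)² × 8.45×10^7 = 1.32510×10^11 km³/s².
In km: r₁ = 0.565 × 1.496×10^8 = 8.4524×10^7 km; r₂ = 2.13 × 1.496×10^8 = 3.18648×10^8 km.
The Hohmann ellipse has a_t = (r₁ + r₂)/2 = 2.01586×10^8 km.
Circular speed at r₁: v₁ = √(μ/r₁) = √(1.32510×10^11/8.4524×10^7) = 39.594 km/s.
Transfer-orbit speed at r₁ (vis-viva): v_p = √[μ(2/r₁ − 1/a_t)] = 49.780 km/s.
First burn Δv₁ = |v_p − v₁| = 10.186 km/s.
Circular speed at r₂: v₂ = √(μ/r₂) = 20.3924 km/s.
Transfer-orbit speed at r₂: v_a = √[μ(2/r₂ − 1/a_t)] = 13.2047 km/s.
Second burn Δv₂ = |v₂ − v_a| = 7.1877 km/s.
Total Δv = Δv₁ + Δv₂ = 17.37 km/s.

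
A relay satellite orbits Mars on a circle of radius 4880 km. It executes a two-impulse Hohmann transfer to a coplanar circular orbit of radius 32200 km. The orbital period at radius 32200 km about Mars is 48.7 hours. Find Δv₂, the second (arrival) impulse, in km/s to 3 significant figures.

From Kepler's third law T² = 4π²r³/μ at r = 32200 km, T = 48.7 hours = 48.7 × 3600 s = 1.7532×10^5 s: μ = 4π²r³/T² = 42881.0 km³/s².
Semi-major axis of the transfer orbit: a_t = (4880 + 32200)/2 = 18540 km.
On the circular orbit at r = 32200 km, v_c = √(μ/r) = 1.154 km/s.
Transfer-orbit speed at the same r (vis-viva, a = a_t): v_t = √[μ(2/r − 1/a_t)] = 0.5921 km/s.
Δv₂ = |v_t − v_c| = |0.5921 − 1.154| = 0.5619 km/s.

Δv₂ = 0.562 km/s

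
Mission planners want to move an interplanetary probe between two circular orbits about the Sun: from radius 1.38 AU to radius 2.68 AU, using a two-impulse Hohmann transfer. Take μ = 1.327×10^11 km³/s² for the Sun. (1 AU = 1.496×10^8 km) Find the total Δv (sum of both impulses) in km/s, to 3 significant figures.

Δv = 6.97 km/s

In km: r₁ = 1.38 × 1.496×10^8 = 2.06448×10^8 km; r₂ = 2.68 × 1.496×10^8 = 4.00928×10^8 km.
The Hohmann ellipse has a_t = (r₁ + r₂)/2 = 3.03688×10^8 km.
Circular speed at r₁: v₁ = √(μ/r₁) = √(1.327×10^11/2.06448×10^8) = 25.3530 km/s.
On the transfer ellipse at r₁, v² = μ(2/r − 1/a) gives v_p = √[μ(2/r₁ − 1/a_t)] = 29.1306 km/s.
First burn Δv₁ = |v_p − v₁| = 3.7776 km/s.
Circular speed at r₂: v₂ = √(μ/r₂) = 18.1929 km/s.
Transfer-orbit speed at r₂: v_a = √[μ(2/r₂ − 1/a_t)] = 15.0001 km/s.
Second burn Δv₂ = |v₂ − v_a| = 3.1928 km/s.
Δv = Δv₁ + Δv₂ = 3.7776 + 3.1928 = 6.970 km/s.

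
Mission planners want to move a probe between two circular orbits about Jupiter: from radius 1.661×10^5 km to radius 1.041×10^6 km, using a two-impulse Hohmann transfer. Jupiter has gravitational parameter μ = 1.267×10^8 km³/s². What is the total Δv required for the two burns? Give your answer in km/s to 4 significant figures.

Semi-major axis of the transfer orbit: a_t = (1.661×10^5 + 1.041×10^6)/2 = 6.0355×10^5 km.
At r₁ the circular-orbit speed is v₁ = √(μ/r₁) = 27.619 km/s.
On the transfer ellipse at r₁, vis-viva equation gives v_p = √[μ(2/r₁ − 1/a_t)] = 36.272 km/s.
First burn Δv₁ = |v_p − v₁| = 8.653 km/s.
Circular speed at r₂: v₂ = √(μ/r₂) = 11.0322 km/s.
Transfer-orbit speed at r₂: v_a = √[μ(2/r₂ − 1/a_t)] = 5.78750 km/s.
Second burn Δv₂ = |v₂ − v_a| = 5.245 km/s.
Δv = Δv₁ + Δv₂ = 8.653 + 5.245 = 13.90 km/s.

Δv = 13.90 km/s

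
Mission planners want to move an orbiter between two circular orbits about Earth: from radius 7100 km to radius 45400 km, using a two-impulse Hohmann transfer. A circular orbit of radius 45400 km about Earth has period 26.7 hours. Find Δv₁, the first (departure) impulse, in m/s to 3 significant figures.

From Kepler's third law T² = 4π²r³/μ at r = 45400 km, T = 26.7 hours = 26.7 × 3600 s = 96120 s: μ = 4π²r³/T² = 3.99852×10^5 km³/s².
Semi-major axis of the transfer orbit: a_t = (7100 + 45400)/2 = 26250 km.
On the circular orbit at r = 7100 km, v_c = √(μ/r) = 7.504 km/s.
Transfer-orbit speed at the same r (vis-viva, a = a_t): v_t = √[μ(2/r − 1/a_t)] = 9.869 km/s.
Δv₁ = |v_t − v_c| = |9.869 − 7.504| = 2.365 km/s.

Δv₁ = 2360 m/s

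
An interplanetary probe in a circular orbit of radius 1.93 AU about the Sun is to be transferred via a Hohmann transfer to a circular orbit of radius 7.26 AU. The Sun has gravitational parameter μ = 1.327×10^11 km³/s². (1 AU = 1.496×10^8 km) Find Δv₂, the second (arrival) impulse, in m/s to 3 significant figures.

In km: r₁ = 1.93 × 1.496×10^8 = 2.88728×10^8 km; r₂ = 7.26 × 1.496×10^8 = 1.086096×10^9 km.
Transfer-ellipse semi-major axis a_t = (r₁ + r₂)/2 = (2.88728×10^8 + 1.086096×10^9)/2 = 6.87412×10^8 km.
Circular speed at r = 1.086096×10^9 km: v_c = √(μ/r) = 11.054 km/s.
Transfer-orbit speed at the same r (vis-viva, a = a_t): v_t = √[μ(2/r − 1/a_t)] = 7.1637 km/s.
Δv₂ = |v_t − v_c| = |7.1637 − 11.054| = 3.890 km/s.

Δv₂ = 3890 m/s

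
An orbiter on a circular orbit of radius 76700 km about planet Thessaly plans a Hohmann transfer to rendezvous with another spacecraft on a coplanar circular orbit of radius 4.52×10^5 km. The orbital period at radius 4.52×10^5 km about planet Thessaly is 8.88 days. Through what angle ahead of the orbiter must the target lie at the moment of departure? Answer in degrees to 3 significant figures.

φ = 99.5°

From Kepler's third law T² = 4π²r³/μ at r = 4.52×10^5 km, T = 8.88 days = 8.88 × 86400 s = 7.67232×10^5 s: μ = 4π²r³/T² = 6.19329×10^6 km³/s².
Transfer-ellipse semi-major axis a_t = (r₁ + r₂)/2 = (76700 + 4.520×10^5)/2 = 2.6435×10^5 km.
The half-period of the transfer ellipse is t = π√(a_t³/μ) = 1.7158×10^5 s.
Target angular speed ω₂ = √(μ/r₂³) = 8.1894×10^-6 rad/s.
Angle swept by the target during transfer: ω₂·t = 1.4051 rad = 80.51°.
Arrival is 180° from departure on the ellipse, so φ = 180° − 80.51° = 99.5°.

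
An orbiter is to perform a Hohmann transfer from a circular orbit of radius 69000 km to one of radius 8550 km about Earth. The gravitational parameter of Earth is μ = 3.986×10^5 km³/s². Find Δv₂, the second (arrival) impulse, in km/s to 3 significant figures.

Δv₂ = 2.28 km/s

Semi-major axis of the transfer orbit: a_t = (69000 + 8550)/2 = 38775 km.
Circular speed at r = 8550 km: v_c = √(μ/r) = 6.828 km/s.
Transfer-orbit speed at the same r (vis-viva, a = a_t): v_t = √[μ(2/r − 1/a_t)] = 9.108 km/s.
Δv₂ = |v_t − v_c| = |9.108 − 6.828| = 2.280 km/s.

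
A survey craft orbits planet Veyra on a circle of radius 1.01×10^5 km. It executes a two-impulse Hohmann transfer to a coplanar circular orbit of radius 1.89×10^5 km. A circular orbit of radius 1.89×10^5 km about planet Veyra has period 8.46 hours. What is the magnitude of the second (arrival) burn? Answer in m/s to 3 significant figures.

From Kepler's third law T² = 4π²r³/μ at r = 1.89×10^5 km, T = 8.46 hours = 8.46 × 3600 s = 30456 s: μ = 4π²r³/T² = 2.87342×10^8 km³/s².
Semi-major axis of the transfer orbit: a_t = (1.010×10^5 + 1.890×10^5)/2 = 1.450×10^5 km.
Circular speed at r = 1.890×10^5 km: v_c = √(μ/r) = 38.991 km/s.
Vis-viva on the transfer ellipse at r = 1.890×10^5 km gives v_t = √[μ(2/r − 1/a_t)] = 32.542 km/s.
Δv₂ = |v_t − v_c| = |32.542 − 38.991| = 6.449 km/s.

Δv₂ = 6450 m/s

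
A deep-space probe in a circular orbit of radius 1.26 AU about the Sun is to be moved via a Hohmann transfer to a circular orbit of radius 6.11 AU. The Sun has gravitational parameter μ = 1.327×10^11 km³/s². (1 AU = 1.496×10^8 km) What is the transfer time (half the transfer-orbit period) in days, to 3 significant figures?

In km: r₁ = 1.26 × 1.496×10^8 = 1.88496×10^8 km; r₂ = 6.11 × 1.496×10^8 = 9.14056×10^8 km.
Semi-major axis of the transfer orbit: a_t = (1.88496×10^8 + 9.14056×10^8)/2 = 5.51276×10^8 km.
Half the transfer-orbit period gives t = π√(a_t³/μ) = 1.116×10^8 s.
Converting: 1.116×10^8 s ÷ 86400 s/day = 1290 days.

t = 1290 days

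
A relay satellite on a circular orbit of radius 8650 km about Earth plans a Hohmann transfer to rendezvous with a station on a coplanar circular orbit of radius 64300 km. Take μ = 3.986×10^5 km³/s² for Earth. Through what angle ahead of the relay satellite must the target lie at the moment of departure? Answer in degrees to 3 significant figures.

The Hohmann ellipse has a_t = (r₁ + r₂)/2 = 36475 km.
Transfer time t = π√(a_t³/μ) = 34663.6 s.
The target's mean motion on its circular orbit is ω₂ = √(μ/r₂³) = 3.87215×10^-5 rad/s.
Angle swept by the target during transfer: ω₂·t = 1.3422 rad = 76.90°.
The relay satellite traverses 180° on the transfer ellipse, so the target must lead by 180° − 76.90° = 103°.

φ = 103°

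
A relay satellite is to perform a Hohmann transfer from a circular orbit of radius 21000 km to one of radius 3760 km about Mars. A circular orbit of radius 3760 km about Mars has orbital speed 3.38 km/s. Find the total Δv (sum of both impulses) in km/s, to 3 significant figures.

Δv = 1.66 km/s

From the circular-orbit relation v² = μ/r at r = 3760 km: μ = v²r = (3.38)² × 3760 = 42955.7 km³/s².
Transfer-ellipse semi-major axis a_t = (r₁ + r₂)/2 = (21000 + 3760)/2 = 12380 km.
Circular speed at r₁: v₁ = √(μ/r₁) = √(42955.7/21000) = 1.4302 km/s.
On the transfer ellipse at r₁, vis-viva gives v_a = √[μ(2/r₁ − 1/a_t)] = 0.78820 km/s.
First burn Δv₁ = |v_a − v₁| = 0.6420 km/s.
At r₂, v₂ = √(μ/r₂) = 3.380 km/s.
Transfer-orbit speed at r₂: v_p = √[μ(2/r₂ − 1/a_t)] = 4.402 km/s.
Second burn Δv₂ = |v₂ − v_p| = 1.022 km/s.
Total Δv = Δv₁ + Δv₂ = 1.664 km/s.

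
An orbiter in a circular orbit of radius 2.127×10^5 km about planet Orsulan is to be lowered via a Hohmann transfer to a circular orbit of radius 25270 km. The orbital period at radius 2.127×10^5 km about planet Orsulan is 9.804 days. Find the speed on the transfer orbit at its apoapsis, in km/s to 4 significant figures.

v = 0.7271 km/s

From Kepler's third law T² = 4π²r³/μ at r = 2.127×10^5 km, T = 9.804 days = 9.804 × 86400 s = 8.470656×10^5 s: μ = 4π²r³/T² = 5.29454×10^5 km³/s².
The Hohmann ellipse has a_t = (r₁ + r₂)/2 = 1.18985×10^5 km.
The apoapsis of the transfer ellipse is at r = 2.127×10^5 km.
Applying v² = μ(2/r − 1/a_t): v = 0.7271 km/s.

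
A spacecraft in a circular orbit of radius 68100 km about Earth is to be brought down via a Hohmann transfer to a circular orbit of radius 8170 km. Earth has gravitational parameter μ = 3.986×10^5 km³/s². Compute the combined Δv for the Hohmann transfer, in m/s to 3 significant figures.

Δv = 3650 m/s

Semi-major axis of the transfer orbit: a_t = (68100 + 8170)/2 = 38135 km.
At r₁ the circular-orbit speed is v₁ = √(μ/r₁) = 2.41933 km/s.
Transfer-orbit speed at r₁ (vis-viva): v_a = √[μ(2/r₁ − 1/a_t)] = 1.11981 km/s.
First burn Δv₁ = |v_a − v₁| = 1.300 km/s.
Circular speed at r₂: v₂ = √(μ/r₂) = 6.985 km/s.
Transfer-orbit speed at r₂: v_p = √[μ(2/r₂ − 1/a_t)] = 9.334 km/s.
Second burn Δv₂ = |v₂ − v_p| = 2.349 km/s.
Total Δv = Δv₁ + Δv₂ = 3.649 km/s.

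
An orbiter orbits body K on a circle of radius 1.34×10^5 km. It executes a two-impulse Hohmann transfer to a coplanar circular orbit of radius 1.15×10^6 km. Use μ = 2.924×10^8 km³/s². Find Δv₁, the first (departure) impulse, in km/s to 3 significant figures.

Semi-major axis of the transfer orbit: a_t = (1.340×10^5 + 1.150×10^6)/2 = 6.420×10^5 km.
Circular speed at r = 1.340×10^5 km: v_c = √(μ/r) = 46.71 km/s.
Transfer-orbit speed at the same r (vis-viva, a = a_t): v_t = √[μ(2/r − 1/a_t)] = 62.52 km/s.
Δv₁ = |v_t − v_c| = |62.52 − 46.71| = 15.81 km/s.

Δv₁ = 15.8 km/s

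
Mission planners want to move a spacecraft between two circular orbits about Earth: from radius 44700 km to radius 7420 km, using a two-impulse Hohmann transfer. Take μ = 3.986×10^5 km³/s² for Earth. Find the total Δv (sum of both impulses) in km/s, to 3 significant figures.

Δv = 3.66 km/s

Transfer-ellipse semi-major axis a_t = (r₁ + r₂)/2 = (44700 + 7420)/2 = 26060 km.
Circular speed at r₁: v₁ = √(μ/r₁) = √(3.986×10^5/44700) = 2.986 km/s.
On the transfer ellipse at r₁, vis-viva gives v_a = √[μ(2/r₁ − 1/a_t)] = 1.593 km/s.
First burn Δv₁ = |v_a − v₁| = 1.393 km/s.
Circular speed at r₂: v₂ = √(μ/r₂) = 7.329 km/s.
Transfer-orbit speed at r₂: v_p = √[μ(2/r₂ − 1/a_t)] = 9.599 km/s.
Second burn Δv₂ = |v₂ − v_p| = 2.270 km/s.
Δv = Δv₁ + Δv₂ = 1.393 + 2.270 = 3.663 km/s.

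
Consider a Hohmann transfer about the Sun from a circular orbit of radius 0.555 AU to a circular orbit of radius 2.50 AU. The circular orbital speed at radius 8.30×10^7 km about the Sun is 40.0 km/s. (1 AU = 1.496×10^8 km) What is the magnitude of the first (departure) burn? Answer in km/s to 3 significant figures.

From the circular-orbit relation v² = μ/r at r = 8.30×10^7 km: μ = v²r = (40.0)² × 8.30×10^7 = 1.32800×10^11 km³/s².
In km: r₁ = 0.555 × 1.496×10^8 = 8.3028×10^7 km; r₂ = 2.50 × 1.496×10^8 = 3.740×10^8 km.
Semi-major axis of the transfer orbit: a_t = (8.3028×10^7 + 3.740×10^8)/2 = 2.28514×10^8 km.
Circular speed at r = 8.3028×10^7 km: v_c = √(μ/r) = 39.99 km/s.
Transfer-orbit speed at the same r (vis-viva, a = a_t): v_t = √[μ(2/r − 1/a_t)] = 51.16 km/s.
Δv₁ = |v_t − v_c| = |51.16 − 39.99| = 11.17 km/s.

Δv₁ = 11.2 km/s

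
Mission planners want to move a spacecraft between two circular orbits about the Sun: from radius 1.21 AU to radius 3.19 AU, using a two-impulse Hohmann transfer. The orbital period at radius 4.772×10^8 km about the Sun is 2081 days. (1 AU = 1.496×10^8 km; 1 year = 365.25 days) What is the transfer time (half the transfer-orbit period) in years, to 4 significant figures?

t = 1.632 years

From Kepler's third law T² = 4π²r³/μ at r = 4.772×10^8 km, T = 2081 days = 2081 × 86400 s = 1.797984×10^8 s: μ = 4π²r³/T² = 1.32706×10^11 km³/s².
In km: r₁ = 1.21 × 1.496×10^8 = 1.81016×10^8 km; r₂ = 3.19 × 1.496×10^8 = 4.77224×10^8 km.
Semi-major axis of the transfer orbit: a_t = (1.81016×10^8 + 4.77224×10^8)/2 = 3.2912×10^8 km.
Half the transfer-orbit period gives t = π√(a_t³/μ) = 5.149×10^7 s.
Converting: 5.149×10^7 s ÷ 3.15576×10^7 s/year (365.25 × 86400) = 1.632 years.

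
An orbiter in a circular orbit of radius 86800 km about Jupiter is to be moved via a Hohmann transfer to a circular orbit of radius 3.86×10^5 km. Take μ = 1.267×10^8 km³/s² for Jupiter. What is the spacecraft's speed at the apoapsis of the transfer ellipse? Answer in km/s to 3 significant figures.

v = 11.0 km/s

The Hohmann ellipse has a_t = (r₁ + r₂)/2 = 2.364×10^5 km.
The apoapsis of the transfer ellipse is at r = 3.860×10^5 km.
From the vis-viva equation, v = √[μ(2/r − 1/a_t)] = 10.98 km/s.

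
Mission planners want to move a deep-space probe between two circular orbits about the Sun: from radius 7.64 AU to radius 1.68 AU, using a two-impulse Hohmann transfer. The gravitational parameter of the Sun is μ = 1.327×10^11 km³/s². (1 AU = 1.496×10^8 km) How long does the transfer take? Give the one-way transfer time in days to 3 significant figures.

t = 1840 days

In km: r₁ = 7.64 × 1.496×10^8 = 1.142944×10^9 km; r₂ = 1.68 × 1.496×10^8 = 2.51328×10^8 km.
Semi-major axis of the transfer orbit: a_t = (1.142944×10^9 + 2.51328×10^8)/2 = 6.97136×10^8 km.
Half the transfer-orbit period gives t = π√(a_t³/μ) = 1.587×10^8 s.
Converting: 1.587×10^8 s ÷ 86400 s/day = 1840 days.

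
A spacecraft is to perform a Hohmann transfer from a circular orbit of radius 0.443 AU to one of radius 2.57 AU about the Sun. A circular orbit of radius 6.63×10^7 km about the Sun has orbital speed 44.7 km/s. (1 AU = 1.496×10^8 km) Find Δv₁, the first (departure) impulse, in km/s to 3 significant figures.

Δv₁ = 13.7 km/s

From the circular-orbit relation v² = μ/r at r = 6.63×10^7 km: μ = v²r = (44.7)² × 6.63×10^7 = 1.32473×10^11 km³/s².
In km: r₁ = 0.443 × 1.496×10^8 = 6.62728×10^7 km; r₂ = 2.57 × 1.496×10^8 = 3.84472×10^8 km.
Transfer-ellipse semi-major axis a_t = (r₁ + r₂)/2 = (6.62728×10^7 + 3.84472×10^8)/2 = 2.253724×10^8 km.
On the circular orbit at r = 6.62728×10^7 km, v_c = √(μ/r) = 44.71 km/s.
Transfer-orbit speed at the same r (vis-viva, a = a_t): v_t = √[μ(2/r − 1/a_t)] = 58.40 km/s.
Δv₁ = |v_t − v_c| = |58.40 − 44.71| = 13.69 km/s.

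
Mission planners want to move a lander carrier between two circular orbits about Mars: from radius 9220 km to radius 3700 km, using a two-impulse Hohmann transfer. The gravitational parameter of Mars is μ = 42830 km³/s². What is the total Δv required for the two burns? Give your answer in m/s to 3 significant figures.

The Hohmann ellipse has a_t = (r₁ + r₂)/2 = 6460 km.
Circular speed at r₁: v₁ = √(μ/r₁) = √(42830/9220) = 2.155304 km/s.
Transfer-orbit speed at r₁ (vis-viva): v_a = √[μ(2/r₁ − 1/a_t)] = 1.631147 km/s.
First burn Δv₁ = |v_a − v₁| = 0.524157 km/s.
Circular speed at r₂: v₂ = √(μ/r₂) = 3.4023045 km/s.
Transfer-orbit speed at r₂: v_p = √[μ(2/r₂ − 1/a_t)] = 4.0646427 km/s.
Second burn Δv₂ = |v₂ − v_p| = 0.662338 km/s.
Δv = Δv₁ + Δv₂ = 0.524157 + 0.662338 = 1.186 km/s.

Δv = 1190 m/s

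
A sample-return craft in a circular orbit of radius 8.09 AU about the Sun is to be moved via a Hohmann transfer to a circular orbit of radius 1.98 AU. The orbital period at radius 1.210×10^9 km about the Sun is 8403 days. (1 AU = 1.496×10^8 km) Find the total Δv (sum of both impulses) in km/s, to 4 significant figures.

From Kepler's third law T² = 4π²r³/μ at r = 1.210×10^9 km, T = 8403 days = 8403 × 86400 s = 7.260192×10^8 s: μ = 4π²r³/T² = 1.32684×10^11 km³/s².
In km: r₁ = 8.09 × 1.496×10^8 = 1.210264×10^9 km; r₂ = 1.98 × 1.496×10^8 = 2.96208×10^8 km.
Semi-major axis of the transfer orbit: a_t = (1.210264×10^9 + 2.96208×10^8)/2 = 7.53236×10^8 km.
At r₁ the circular-orbit speed is v₁ = √(μ/r₁) = 10.471 km/s.
On the transfer ellipse at r₁, v² = μ(2/r − 1/a) gives v_a = √[μ(2/r₁ − 1/a_t)] = 6.5660 km/s.
First burn Δv₁ = |v_a − v₁| = 3.905 km/s.
Circular speed at r₂: v₂ = √(μ/r₂) = 21.165 km/s.
Transfer-orbit speed at r₂: v_p = √[μ(2/r₂ − 1/a_t)] = 26.828 km/s.
Second burn Δv₂ = |v₂ − v_p| = 5.663 km/s.
Δv = Δv₁ + Δv₂ = 3.905 + 5.663 = 9.568 km/s.

Δv = 9.568 km/s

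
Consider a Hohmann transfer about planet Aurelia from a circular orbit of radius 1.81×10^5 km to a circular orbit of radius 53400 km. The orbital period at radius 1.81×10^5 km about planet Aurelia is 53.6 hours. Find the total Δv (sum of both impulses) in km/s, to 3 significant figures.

From Kepler's third law T² = 4π²r³/μ at r = 1.81×10^5 km, T = 53.6 hours = 53.6 × 3600 s = 1.9296×10^5 s: μ = 4π²r³/T² = 6.28725×10^6 km³/s².
The Hohmann ellipse has a_t = (r₁ + r₂)/2 = 1.172×10^5 km.
At r₁ the circular-orbit speed is v₁ = √(μ/r₁) = 5.8937 km/s.
On the transfer ellipse at r₁, vis-viva gives v_a = √[μ(2/r₁ − 1/a_t)] = 3.9783 km/s.
First burn Δv₁ = |v_a − v₁| = 1.915 km/s.
Circular speed at r₂: v₂ = √(μ/r₂) = 10.851 km/s.
Transfer-orbit speed at r₂: v_p = √[μ(2/r₂ − 1/a_t)] = 13.485 km/s.
Second burn Δv₂ = |v₂ − v_p| = 2.634 km/s.
Δv = Δv₁ + Δv₂ = 1.915 + 2.634 = 4.549 km/s.

Δv = 4.55 km/s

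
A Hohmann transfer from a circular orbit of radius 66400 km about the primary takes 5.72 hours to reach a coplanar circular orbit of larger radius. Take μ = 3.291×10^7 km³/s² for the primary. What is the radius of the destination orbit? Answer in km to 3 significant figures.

r₂ = 1.58×10^5 km

Transfer time t = 5.72 hours = 20592 s, and t = π√(a_t³/μ).
So a_t = (μ t²/π²)^(1/3) = (3.291×10^7 × (20592)² / π²)^(1/3) = 1.1224×10^5 km.
Since a_t = (r₁ + r₂)/2, r₂ = 2a_t − r₁ = 2×1.1224×10^5 − 66400 = 1.5808×10^5 km.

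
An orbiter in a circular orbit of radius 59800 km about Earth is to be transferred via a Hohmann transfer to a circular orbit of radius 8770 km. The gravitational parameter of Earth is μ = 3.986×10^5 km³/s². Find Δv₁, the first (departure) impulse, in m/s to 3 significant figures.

Transfer-ellipse semi-major axis a_t = (r₁ + r₂)/2 = (59800 + 8770)/2 = 34285 km.
On the circular orbit at r = 59800 km, v_c = √(μ/r) = 2.582 km/s.
Vis-viva on the transfer ellipse at r = 59800 km gives v_t = √[μ(2/r − 1/a_t)] = 1.306 km/s.
Δv₁ = |v_t − v_c| = |1.306 − 2.582| = 1.276 km/s.

Δv₁ = 1280 m/s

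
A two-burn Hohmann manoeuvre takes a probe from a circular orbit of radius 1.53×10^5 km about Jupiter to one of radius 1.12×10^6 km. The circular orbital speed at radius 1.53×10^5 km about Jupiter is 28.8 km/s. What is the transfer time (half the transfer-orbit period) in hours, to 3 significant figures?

From the circular-orbit relation v² = μ/r at r = 1.53×10^5 km: μ = v²r = (28.8)² × 1.53×10^5 = 1.26904×10^8 km³/s².
The Hohmann ellipse has a_t = (r₁ + r₂)/2 = 6.365×10^5 km.
Half the transfer-orbit period gives t = π√(a_t³/μ) = 1.416×10^5 s.
Converting: 1.416×10^5 s ÷ 3600 s/hour = 39.3 hours.

t = 39.3 hours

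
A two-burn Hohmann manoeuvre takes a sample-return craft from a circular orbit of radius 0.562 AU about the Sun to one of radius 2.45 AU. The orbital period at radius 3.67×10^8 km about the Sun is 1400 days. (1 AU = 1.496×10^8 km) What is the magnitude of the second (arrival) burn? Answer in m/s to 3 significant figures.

Δv₂ = 7420 m/s

From Kepler's third law T² = 4π²r³/μ at r = 3.67×10^8 km, T = 1400 days = 1400 × 86400 s = 1.2096×10^8 s: μ = 4π²r³/T² = 1.33375×10^11 km³/s².
In km: r₁ = 0.562 × 1.496×10^8 = 8.40752×10^7 km; r₂ = 2.45 × 1.496×10^8 = 3.6652×10^8 km.
The Hohmann ellipse has a_t = (r₁ + r₂)/2 = 2.252976×10^8 km.
Circular speed at r = 3.6652×10^8 km: v_c = √(μ/r) = 19.076 km/s.
Vis-viva on the transfer ellipse at r = 3.6652×10^8 km gives v_t = √[μ(2/r − 1/a_t)] = 11.653 km/s.
Δv₂ = |v_t − v_c| = |11.653 − 19.076| = 7.423 km/s.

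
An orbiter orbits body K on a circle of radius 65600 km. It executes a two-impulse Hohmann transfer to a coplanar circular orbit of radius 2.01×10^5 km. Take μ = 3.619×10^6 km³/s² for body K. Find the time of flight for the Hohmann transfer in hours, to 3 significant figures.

t = 22.3 hours

Semi-major axis of the transfer orbit: a_t = (65600 + 2.010×10^5)/2 = 1.333×10^5 km.
Half the transfer-orbit period gives t = π√(a_t³/μ) = 80370 s.
Converting: 80370 s ÷ 3600 s/hour = 22.3 hours.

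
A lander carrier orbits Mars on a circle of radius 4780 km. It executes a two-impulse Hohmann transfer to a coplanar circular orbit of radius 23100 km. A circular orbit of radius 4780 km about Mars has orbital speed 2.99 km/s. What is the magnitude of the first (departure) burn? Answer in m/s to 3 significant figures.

From the circular-orbit relation v² = μ/r at r = 4780 km: μ = v²r = (2.99)² × 4780 = 42733.7 km³/s².
The Hohmann ellipse has a_t = (r₁ + r₂)/2 = 13940 km.
On the circular orbit at r = 4780 km, v_c = √(μ/r) = 2.990 km/s.
Vis-viva on the transfer ellipse at r = 4780 km gives v_t = √[μ(2/r − 1/a_t)] = 3.849 km/s.
Δv₁ = |v_t − v_c| = |3.849 − 2.990| = 0.8590 km/s.

Δv₁ = 859 m/s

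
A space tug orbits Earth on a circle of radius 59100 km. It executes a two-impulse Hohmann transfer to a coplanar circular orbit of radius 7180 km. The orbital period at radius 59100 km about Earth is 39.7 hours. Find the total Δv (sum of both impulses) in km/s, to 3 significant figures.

From Kepler's third law T² = 4π²r³/μ at r = 59100 km, T = 39.7 hours = 39.7 × 3600 s = 1.4292×10^5 s: μ = 4π²r³/T² = 3.98966×10^5 km³/s².
Semi-major axis of the transfer orbit: a_t = (59100 + 7180)/2 = 33140 km.
Circular speed at r₁: v₁ = √(μ/r₁) = √(3.98966×10^5/59100) = 2.598 km/s.
On the transfer ellipse at r₁, vis-viva equation gives v_a = √[μ(2/r₁ − 1/a_t)] = 1.209 km/s.
First burn Δv₁ = |v_a − v₁| = 1.389 km/s.
Circular speed at r₂: v₂ = √(μ/r₂) = 7.4543 km/s.
Transfer-orbit speed at r₂: v_p = √[μ(2/r₂ − 1/a_t)] = 9.9546 km/s.
Second burn Δv₂ = |v₂ − v_p| = 2.500 km/s.
Δv = Δv₁ + Δv₂ = 1.389 + 2.500 = 3.889 km/s.

Δv = 3.89 km/s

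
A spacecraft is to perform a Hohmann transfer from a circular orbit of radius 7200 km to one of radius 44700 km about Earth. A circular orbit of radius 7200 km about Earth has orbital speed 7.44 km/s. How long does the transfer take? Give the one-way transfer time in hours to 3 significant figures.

t = 5.78 hours

From the circular-orbit relation v² = μ/r at r = 7200 km: μ = v²r = (7.44)² × 7200 = 3.98546×10^5 km³/s².
Transfer-ellipse semi-major axis a_t = (r₁ + r₂)/2 = (7200 + 44700)/2 = 25950 km.
By Kepler's third law the transfer-orbit period is T = 2π√(a_t³/μ), so t = T/2 = 20800 s.
Converting: 20800 s ÷ 3600 s/hour = 5.78 hours.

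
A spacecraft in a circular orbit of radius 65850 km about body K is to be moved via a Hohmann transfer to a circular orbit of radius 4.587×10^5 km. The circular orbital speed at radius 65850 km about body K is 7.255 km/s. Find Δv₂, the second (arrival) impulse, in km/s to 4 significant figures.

From the circular-orbit relation v² = μ/r at r = 65850 km: μ = v²r = (7.255)² × 65850 = 3.46602×10^6 km³/s².
Transfer-ellipse semi-major axis a_t = (r₁ + r₂)/2 = (65850 + 4.587×10^5)/2 = 2.62275×10^5 km.
Circular speed at r = 4.587×10^5 km: v_c = √(μ/r) = 2.7488 km/s.
Transfer-orbit speed at the same r (vis-viva, a = a_t): v_t = √[μ(2/r − 1/a_t)] = 1.3774 km/s.
Δv₂ = |v_t − v_c| = |1.3774 − 2.7488| = 1.371 km/s.

Δv₂ = 1.371 km/s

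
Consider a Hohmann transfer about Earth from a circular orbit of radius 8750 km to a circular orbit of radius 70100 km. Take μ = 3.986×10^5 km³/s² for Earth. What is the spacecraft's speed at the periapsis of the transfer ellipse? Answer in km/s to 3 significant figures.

v = 9.00 km/s

The Hohmann ellipse has a_t = (r₁ + r₂)/2 = 39425 km.
At periapsis, r = 8750 km.
Applying v² = μ(2/r − 1/a_t): v = 9.000 km/s.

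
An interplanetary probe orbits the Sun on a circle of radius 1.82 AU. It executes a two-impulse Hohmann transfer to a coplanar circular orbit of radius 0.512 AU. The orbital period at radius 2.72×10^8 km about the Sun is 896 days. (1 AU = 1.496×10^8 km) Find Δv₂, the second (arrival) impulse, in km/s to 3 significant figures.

Δv₂ = 10.4 km/s

From Kepler's third law T² = 4π²r³/μ at r = 2.72×10^8 km, T = 896 days = 896 × 86400 s = 7.74144×10^7 s: μ = 4π²r³/T² = 1.32563×10^11 km³/s².
In km: r₁ = 1.82 × 1.496×10^8 = 2.72272×10^8 km; r₂ = 0.512 × 1.496×10^8 = 7.65952×10^7 km.
Semi-major axis of the transfer orbit: a_t = (2.72272×10^8 + 7.65952×10^7)/2 = 1.744336×10^8 km.
On the circular orbit at r = 7.65952×10^7 km, v_c = √(μ/r) = 41.602 km/s.
Transfer-orbit speed at the same r (vis-viva, a = a_t): v_t = √[μ(2/r − 1/a_t)] = 51.975 km/s.
Δv₂ = |v_t − v_c| = |51.975 − 41.602| = 10.37 km/s.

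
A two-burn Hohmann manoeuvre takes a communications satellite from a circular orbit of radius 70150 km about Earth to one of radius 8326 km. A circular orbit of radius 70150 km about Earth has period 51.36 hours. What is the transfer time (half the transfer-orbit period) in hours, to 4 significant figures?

From Kepler's third law T² = 4π²r³/μ at r = 70150 km, T = 51.36 hours = 51.36 × 3600 s = 1.84896×10^5 s: μ = 4π²r³/T² = 3.98646×10^5 km³/s².
Transfer-ellipse semi-major axis a_t = (r₁ + r₂)/2 = (70150 + 8326)/2 = 39238 km.
By Kepler's third law the transfer-orbit period is T = 2π√(a_t³/μ), so t = T/2 = 38670 s.
Converting: 38670 s ÷ 3600 s/hour = 10.74 hours.

t = 10.74 hours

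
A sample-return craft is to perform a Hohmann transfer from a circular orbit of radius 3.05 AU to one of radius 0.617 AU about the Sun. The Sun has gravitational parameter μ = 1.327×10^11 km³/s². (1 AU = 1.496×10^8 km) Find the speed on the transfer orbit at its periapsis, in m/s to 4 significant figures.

v = 48900 m/s

In km: r₁ = 3.05 × 1.496×10^8 = 4.5628×10^8 km; r₂ = 0.617 × 1.496×10^8 = 9.23032×10^7 km.
The Hohmann ellipse has a_t = (r₁ + r₂)/2 = 2.742916×10^8 km.
At periapsis, r = 9.23032×10^7 km.
Applying v² = μ(2/r − 1/a_t): v = 48.90 km/s.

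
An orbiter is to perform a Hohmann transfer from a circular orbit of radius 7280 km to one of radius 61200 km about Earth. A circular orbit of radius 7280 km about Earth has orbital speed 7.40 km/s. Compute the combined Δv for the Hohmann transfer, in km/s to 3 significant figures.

From the circular-orbit relation v² = μ/r at r = 7280 km: μ = v²r = (7.40)² × 7280 = 3.98653×10^5 km³/s².
The Hohmann ellipse has a_t = (r₁ + r₂)/2 = 34240 km.
At r₁ the circular-orbit speed is v₁ = √(μ/r₁) = 7.4000 km/s.
On the transfer ellipse at r₁, vis-viva gives v_p = √[μ(2/r₁ − 1/a_t)] = 9.8933 km/s.
First burn Δv₁ = |v_p − v₁| = 2.4933 km/s.
At r₂, v₂ = √(μ/r₂) = 2.5522 km/s.
Transfer-orbit speed at r₂: v_a = √[μ(2/r₂ − 1/a_t)] = 1.1768 km/s.
Second burn Δv₂ = |v₂ − v_a| = 1.3754 km/s.
Total Δv = Δv₁ + Δv₂ = 3.869 km/s.

Δv = 3.87 km/s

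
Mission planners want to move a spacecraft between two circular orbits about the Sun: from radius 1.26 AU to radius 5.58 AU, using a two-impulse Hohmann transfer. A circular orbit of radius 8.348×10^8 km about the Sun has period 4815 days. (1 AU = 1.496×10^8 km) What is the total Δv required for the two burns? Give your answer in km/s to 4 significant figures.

From Kepler's third law T² = 4π²r³/μ at r = 8.348×10^8 km, T = 4815 days = 4815 × 86400 s = 4.16016×10^8 s: μ = 4π²r³/T² = 1.32705×10^11 km³/s².
In km: r₁ = 1.26 × 1.496×10^8 = 1.88496×10^8 km; r₂ = 5.58 × 1.496×10^8 = 8.34768×10^8 km.
The Hohmann ellipse has a_t = (r₁ + r₂)/2 = 5.11632×10^8 km.
Circular speed at r₁: v₁ = √(μ/r₁) = √(1.32705×10^11/1.88496×10^8) = 26.533 km/s.
On the transfer ellipse at r₁, vis-viva gives v_p = √[μ(2/r₁ − 1/a_t)] = 33.892 km/s.
First burn Δv₁ = |v_p − v₁| = 7.359 km/s.
Circular speed at r₂: v₂ = √(μ/r₂) = 12.608 km/s.
Transfer-orbit speed at r₂: v_a = √[μ(2/r₂ − 1/a_t)] = 7.6530 km/s.
Second burn Δv₂ = |v₂ − v_a| = 4.955 km/s.
Total Δv = Δv₁ + Δv₂ = 12.31 km/s.

Δv = 12.31 km/s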